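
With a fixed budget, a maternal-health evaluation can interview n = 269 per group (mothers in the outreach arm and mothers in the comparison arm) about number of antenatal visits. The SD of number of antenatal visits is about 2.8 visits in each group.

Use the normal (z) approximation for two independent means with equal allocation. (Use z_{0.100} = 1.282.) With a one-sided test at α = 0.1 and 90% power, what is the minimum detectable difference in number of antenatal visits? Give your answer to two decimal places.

δ = (z_α + z_β) · √((σ₁²+σ₂²)/n)
  = (1.282 + 1.282) · √(15.68/269)
  = 2.564 · √0.05829
  = 2.564 · 0.2414
  = 0.6190

Minimum detectable difference ≈ 0.62 visits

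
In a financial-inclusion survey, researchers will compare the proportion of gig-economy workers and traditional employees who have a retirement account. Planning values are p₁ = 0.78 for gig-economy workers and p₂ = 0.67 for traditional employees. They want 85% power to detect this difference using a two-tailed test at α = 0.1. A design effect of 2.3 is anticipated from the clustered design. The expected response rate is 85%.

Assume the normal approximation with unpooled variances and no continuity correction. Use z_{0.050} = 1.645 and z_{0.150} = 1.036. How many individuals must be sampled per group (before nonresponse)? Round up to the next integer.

n = 632 per group

n = (z_{α/2} + z_β)² · [p₁(1−p₁) + p₂(1−p₂)] / (p₁ − p₂)²
  = (1.645 + 1.036)² · (0.78·0.22 + 0.67·0.33) / (0.11)²
  = (2.681)² · (0.1716 + 0.2211) / 0.0121
  = 7.1878 · 0.3927 / 0.0121
  = 233.28
Design effect: 2.3 × 233.28 = 536.53.
Adjust for 85% response: 536.53 / 0.85 = 631.22.
Round up → n = 632 per group.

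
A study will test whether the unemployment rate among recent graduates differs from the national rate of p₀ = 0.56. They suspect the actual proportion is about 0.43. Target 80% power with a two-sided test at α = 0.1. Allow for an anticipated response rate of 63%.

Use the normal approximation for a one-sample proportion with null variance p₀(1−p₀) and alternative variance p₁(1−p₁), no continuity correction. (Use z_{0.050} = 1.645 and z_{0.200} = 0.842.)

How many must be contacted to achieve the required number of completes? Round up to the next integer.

n = 143

n = [z_{α/2}·√(p₀q₀) + z_β·√(p₁q₁)]² / (p₁ − p₀)²
  = [1.645·√(0.56·0.44) + 0.842·√(0.43·0.57)]² / (-0.13)²
  = [1.645·0.4964 + 0.842·0.4951]² / 0.0169
  = [1.2334]² / 0.0169
  = 90.02
Adjust for 63% response: 90.02 / 0.63 = 142.89.
Round up → n = 143.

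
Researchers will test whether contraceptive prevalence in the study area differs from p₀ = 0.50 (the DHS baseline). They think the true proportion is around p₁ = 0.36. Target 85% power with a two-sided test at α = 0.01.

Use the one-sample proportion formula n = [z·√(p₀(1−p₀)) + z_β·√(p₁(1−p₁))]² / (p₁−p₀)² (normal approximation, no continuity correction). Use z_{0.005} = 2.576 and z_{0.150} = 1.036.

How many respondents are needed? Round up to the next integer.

n = [z_{α/2}·√(p₀q₀) + z_β·√(p₁q₁)]² / (p₁ − p₀)²
  = [2.576·√(0.50·0.50) + 1.036·√(0.36·0.64)]² / (-0.14)²
  = [2.576·0.5000 + 1.036·0.4800]² / 0.0196
  = [1.7853]² / 0.0196
  = 162.61
Round up → n = 163.

n = 163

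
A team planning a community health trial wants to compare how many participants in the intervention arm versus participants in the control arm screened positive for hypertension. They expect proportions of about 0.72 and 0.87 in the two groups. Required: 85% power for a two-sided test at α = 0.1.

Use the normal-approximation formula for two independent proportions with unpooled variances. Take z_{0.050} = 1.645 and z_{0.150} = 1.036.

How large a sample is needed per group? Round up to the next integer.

n = (z_{α/2} + z_β)² · [p₁(1−p₁) + p₂(1−p₂)] / (p₁ − p₂)²
  = (1.645 + 1.036)² · (0.72·0.28 + 0.87·0.13) / (-0.15)²
  = (2.681)² · (0.2016 + 0.1131) / 0.0225
  = 7.1878 · 0.3147 / 0.0225
  = 100.53
Round up → n = 101 per group.

n = 101 per group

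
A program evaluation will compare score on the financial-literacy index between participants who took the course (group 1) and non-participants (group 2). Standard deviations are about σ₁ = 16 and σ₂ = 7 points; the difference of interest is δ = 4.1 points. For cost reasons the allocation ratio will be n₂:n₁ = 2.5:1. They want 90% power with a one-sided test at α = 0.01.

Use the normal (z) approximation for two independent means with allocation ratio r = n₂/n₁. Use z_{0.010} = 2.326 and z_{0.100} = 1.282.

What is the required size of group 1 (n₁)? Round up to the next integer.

n₁ = 214

n₁ = (z_α + z_β)² · (σ₁² + σ₂²/r) / δ²
   = (2.326 + 1.282)² · (16² + 7²/2.5) / 4.1²
   = 13.0177 · (256 + 19.6) / 16.81
   = 13.0177 · 275.6 / 16.81
   = 213.42
Round up → n₁ = 214; n₂ = r·n₁ = 2.5 × 214 = 535.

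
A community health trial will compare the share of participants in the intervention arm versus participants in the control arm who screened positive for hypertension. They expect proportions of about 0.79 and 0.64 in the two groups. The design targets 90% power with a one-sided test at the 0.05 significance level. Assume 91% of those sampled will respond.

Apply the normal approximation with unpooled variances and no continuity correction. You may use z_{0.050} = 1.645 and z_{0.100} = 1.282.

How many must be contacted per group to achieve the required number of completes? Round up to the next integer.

n = 166 per group

n = (z_α + z_β)² · [p₁(1−p₁) + p₂(1−p₂)] / (p₁ − p₂)²
  = (1.645 + 1.282)² · (0.79·0.21 + 0.64·0.36) / (0.15)²
  = (2.927)² · (0.1659 + 0.2304) / 0.0225
  = 8.5673 · 0.3963 / 0.0225
  = 150.90
Adjust for 91% response: 150.90 / 0.91 = 165.82.
Round up → n = 166 per group.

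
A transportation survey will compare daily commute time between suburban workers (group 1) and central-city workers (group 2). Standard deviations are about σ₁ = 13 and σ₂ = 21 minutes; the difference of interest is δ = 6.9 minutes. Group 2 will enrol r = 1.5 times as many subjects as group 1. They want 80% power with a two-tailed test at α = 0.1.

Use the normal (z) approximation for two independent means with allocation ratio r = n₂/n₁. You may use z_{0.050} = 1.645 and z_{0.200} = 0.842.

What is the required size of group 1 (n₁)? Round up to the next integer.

n₁ = 61

n₁ = (z_{α/2} + z_β)² · (σ₁² + σ₂²/r) / δ²
   = (1.645 + 0.842)² · (13² + 21²/1.5) / 6.9²
   = 6.1852 · (169 + 294) / 47.61
   = 6.1852 · 463 / 47.61
   = 60.15
Round up → n₁ = 61; n₂ = r·n₁ = 1.5 × 61 = 92.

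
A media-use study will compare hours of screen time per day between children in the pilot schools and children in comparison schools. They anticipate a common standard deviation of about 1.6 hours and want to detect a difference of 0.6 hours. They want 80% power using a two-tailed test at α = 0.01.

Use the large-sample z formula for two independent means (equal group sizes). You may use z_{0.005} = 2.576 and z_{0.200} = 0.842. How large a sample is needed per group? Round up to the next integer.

n = (z_{α/2} + z_β)² · (σ₁² + σ₂²) / δ²
  = (2.576 + 0.842)² · (2·1.6² = 5.12) / 0.6²
  = 11.6827 · 5.12 / 0.36
  = 166.15
Round up → n = 167 per group.

n = 167 per group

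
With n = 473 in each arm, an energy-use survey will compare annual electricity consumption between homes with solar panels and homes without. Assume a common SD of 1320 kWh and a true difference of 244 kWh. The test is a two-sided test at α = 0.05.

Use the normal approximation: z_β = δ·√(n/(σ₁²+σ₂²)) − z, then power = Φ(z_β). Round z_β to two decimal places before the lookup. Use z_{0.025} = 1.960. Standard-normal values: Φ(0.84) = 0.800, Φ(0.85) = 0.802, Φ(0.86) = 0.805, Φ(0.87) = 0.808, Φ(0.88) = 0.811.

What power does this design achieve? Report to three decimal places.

Power ≈ 0.811

z_β = δ·√(n/(σ₁²+σ₂²)) − z_{α/2}
    = 244 · √(473/3484800) − 1.960
    = 244 · 0.01165 − 1.960
    = 2.8427 − 1.960 = 0.8827 → 0.88
Power = Φ(0.88) = 0.811.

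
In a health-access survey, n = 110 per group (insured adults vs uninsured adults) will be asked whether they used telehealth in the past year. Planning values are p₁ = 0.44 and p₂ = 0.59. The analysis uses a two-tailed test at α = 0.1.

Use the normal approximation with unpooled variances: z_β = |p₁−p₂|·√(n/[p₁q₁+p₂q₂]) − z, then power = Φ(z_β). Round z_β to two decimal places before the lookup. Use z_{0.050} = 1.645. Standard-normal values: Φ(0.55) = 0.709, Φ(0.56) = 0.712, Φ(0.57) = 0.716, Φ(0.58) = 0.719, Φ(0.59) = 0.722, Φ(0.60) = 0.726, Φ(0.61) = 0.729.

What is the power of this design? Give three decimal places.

z_β = |p₁−p₂|·√(n/[p₁q₁+p₂q₂]) − z_{α/2}
    = 0.15 · √(110/0.4883) − 1.645
    = 0.15 · 15.0090 − 1.645
    = 2.2514 − 1.645 = 0.6064 → 0.61
Power = Φ(0.61) = 0.729.

Power ≈ 0.729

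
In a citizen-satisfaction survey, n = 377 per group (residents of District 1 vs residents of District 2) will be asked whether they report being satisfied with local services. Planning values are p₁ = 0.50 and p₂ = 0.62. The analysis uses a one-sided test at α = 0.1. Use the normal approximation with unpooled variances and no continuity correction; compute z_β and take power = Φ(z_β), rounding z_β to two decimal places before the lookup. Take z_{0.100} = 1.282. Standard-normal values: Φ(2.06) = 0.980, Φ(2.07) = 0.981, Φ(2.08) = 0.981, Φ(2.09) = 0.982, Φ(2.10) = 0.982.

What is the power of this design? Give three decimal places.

z_β = |p₁−p₂|·√(n/[p₁q₁+p₂q₂]) − z_α
    = 0.12 · √(377/0.4856) − 1.282
    = 0.12 · 27.8632 − 1.282
    = 3.3436 − 1.282 = 2.0616 → 2.06
Power = Φ(2.06) = 0.980.

Power ≈ 0.980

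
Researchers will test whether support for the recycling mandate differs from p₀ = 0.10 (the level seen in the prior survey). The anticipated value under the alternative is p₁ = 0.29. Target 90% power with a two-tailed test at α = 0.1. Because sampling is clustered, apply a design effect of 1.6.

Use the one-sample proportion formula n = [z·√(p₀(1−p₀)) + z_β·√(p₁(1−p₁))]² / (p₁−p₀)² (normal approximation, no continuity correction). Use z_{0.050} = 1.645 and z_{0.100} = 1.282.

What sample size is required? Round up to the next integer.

n = [z_{α/2}·√(p₀q₀) + z_β·√(p₁q₁)]² / (p₁ − p₀)²
  = [1.645·√(0.10·0.90) + 1.282·√(0.29·0.71)]² / (0.19)²
  = [1.645·0.3000 + 1.282·0.4538]² / 0.0361
  = [1.0752]² / 0.0361
  = 32.03
Design effect: 1.6 × 32.03 = 51.24.
Round up → n = 52.

n = 52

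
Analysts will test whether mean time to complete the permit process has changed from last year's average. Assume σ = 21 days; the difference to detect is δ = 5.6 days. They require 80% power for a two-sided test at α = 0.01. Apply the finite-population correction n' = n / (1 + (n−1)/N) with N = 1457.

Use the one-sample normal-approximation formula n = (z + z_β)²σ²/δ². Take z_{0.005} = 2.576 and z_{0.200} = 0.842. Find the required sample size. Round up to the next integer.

n = (z_{α/2} + z_β)² · σ² / δ²
  = (2.576 + 0.842)² · 21² / 5.6²
  = 11.6827 · 441 / 31.36
  = 164.29
Finite-population correction (N = 1457): 164.29 / (1 + (164.29 − 1)/1457) = 147.73.
Round up → n = 148.

n = 148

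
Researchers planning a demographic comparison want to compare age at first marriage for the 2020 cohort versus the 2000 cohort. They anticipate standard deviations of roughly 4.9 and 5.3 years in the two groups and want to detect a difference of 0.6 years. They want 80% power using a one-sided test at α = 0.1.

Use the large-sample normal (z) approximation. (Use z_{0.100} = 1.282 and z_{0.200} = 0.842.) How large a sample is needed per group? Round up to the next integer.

n = (z_α + z_β)² · (σ₁² + σ₂²) / δ²
  = (1.282 + 0.842)² · (4.9² + 5.3² = 52.1) / 0.6²
  = 4.5114 · 52.1 / 0.36
  = 652.90
Round up → n = 653 per group.

n = 653 per group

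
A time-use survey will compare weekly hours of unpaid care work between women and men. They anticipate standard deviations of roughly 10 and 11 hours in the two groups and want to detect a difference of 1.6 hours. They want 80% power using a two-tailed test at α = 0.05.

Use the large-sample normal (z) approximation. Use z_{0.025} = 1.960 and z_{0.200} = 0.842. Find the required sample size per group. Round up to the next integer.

n = (z_{α/2} + z_β)² · (σ₁² + σ₂²) / δ²
  = (1.960 + 0.842)² · (10² + 11² = 221) / 1.6²
  = 7.8512 · 221 / 2.56
  = 677.78
Round up → n = 678 per group.

n = 678 per group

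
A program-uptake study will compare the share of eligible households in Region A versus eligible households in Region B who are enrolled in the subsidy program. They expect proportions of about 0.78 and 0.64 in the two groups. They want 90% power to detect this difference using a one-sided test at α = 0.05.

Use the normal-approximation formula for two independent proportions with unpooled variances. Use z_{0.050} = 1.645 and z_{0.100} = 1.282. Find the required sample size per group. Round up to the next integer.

n = (z_α + z_β)² · [p₁(1−p₁) + p₂(1−p₂)] / (p₁ − p₂)²
  = (1.645 + 1.282)² · (0.78·0.22 + 0.64·0.36) / (0.14)²
  = (2.927)² · (0.1716 + 0.2304) / 0.0196
  = 8.5673 · 0.4020 / 0.0196
  = 175.72
Round up → n = 176 per group.

n = 176 per group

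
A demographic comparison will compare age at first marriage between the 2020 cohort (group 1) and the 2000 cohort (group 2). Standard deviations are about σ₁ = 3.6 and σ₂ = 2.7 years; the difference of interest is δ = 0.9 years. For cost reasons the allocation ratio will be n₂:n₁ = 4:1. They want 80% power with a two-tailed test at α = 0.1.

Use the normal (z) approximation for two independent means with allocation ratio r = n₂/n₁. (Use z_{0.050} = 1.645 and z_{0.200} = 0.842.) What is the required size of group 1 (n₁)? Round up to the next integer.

n₁ = 113

n₁ = (z_{α/2} + z_β)² · (σ₁² + σ₂²/r) / δ²
   = (1.645 + 0.842)² · (3.6² + 2.7²/4) / 0.9²
   = 6.1852 · (12.96 + 1.8225) / 0.81
   = 6.1852 · 14.7825 / 0.81
   = 112.88
Round up → n₁ = 113; n₂ = r·n₁ = 4 × 113 = 452.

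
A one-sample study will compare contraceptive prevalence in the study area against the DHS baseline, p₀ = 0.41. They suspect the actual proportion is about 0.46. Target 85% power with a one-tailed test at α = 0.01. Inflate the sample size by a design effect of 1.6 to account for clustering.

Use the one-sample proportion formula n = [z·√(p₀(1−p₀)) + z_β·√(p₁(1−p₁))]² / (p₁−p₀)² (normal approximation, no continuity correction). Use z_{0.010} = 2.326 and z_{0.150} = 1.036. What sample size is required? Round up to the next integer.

n = 1765

n = [z_α·√(p₀q₀) + z_β·√(p₁q₁)]² / (p₁ − p₀)²
  = [2.326·√(0.41·0.59) + 1.036·√(0.46·0.54)]² / (0.05)²
  = [2.326·0.4918 + 1.036·0.4984]² / 0.0025
  = [1.6603]² / 0.0025
  = 1102.70
Design effect: 1.6 × 1102.70 = 1764.32.
Round up → n = 1765.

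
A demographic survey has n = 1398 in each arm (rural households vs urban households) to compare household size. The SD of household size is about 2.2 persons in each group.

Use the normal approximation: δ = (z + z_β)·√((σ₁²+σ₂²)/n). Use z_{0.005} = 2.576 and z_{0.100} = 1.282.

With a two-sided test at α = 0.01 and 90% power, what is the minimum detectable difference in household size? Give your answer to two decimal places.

Minimum detectable difference ≈ 0.32 persons

δ = (z_{α/2} + z_β) · √((σ₁²+σ₂²)/n)
  = (2.576 + 1.282) · √(9.68/1398)
  = 3.858 · √0.00692
  = 3.858 · 0.0832
  = 0.3210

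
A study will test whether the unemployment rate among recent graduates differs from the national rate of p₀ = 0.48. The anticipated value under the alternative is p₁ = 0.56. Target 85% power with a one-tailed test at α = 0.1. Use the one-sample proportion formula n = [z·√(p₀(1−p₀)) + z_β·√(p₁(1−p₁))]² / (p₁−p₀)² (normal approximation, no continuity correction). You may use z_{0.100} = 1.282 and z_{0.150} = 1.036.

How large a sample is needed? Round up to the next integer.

n = [z_α·√(p₀q₀) + z_β·√(p₁q₁)]² / (p₁ − p₀)²
  = [1.282·√(0.48·0.52) + 1.036·√(0.56·0.44)]² / (0.08)²
  = [1.282·0.4996 + 1.036·0.4964]² / 0.0064
  = [1.1547]² / 0.0064
  = 208.35
Round up → n = 209.

n = 209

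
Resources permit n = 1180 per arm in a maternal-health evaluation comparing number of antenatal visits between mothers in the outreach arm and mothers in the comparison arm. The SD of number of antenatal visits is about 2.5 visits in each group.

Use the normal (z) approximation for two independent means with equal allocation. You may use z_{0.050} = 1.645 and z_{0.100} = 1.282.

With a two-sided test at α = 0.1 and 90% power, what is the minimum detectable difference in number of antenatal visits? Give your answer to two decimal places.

Minimum detectable difference ≈ 0.30 visits

δ = (z_{α/2} + z_β) · √((σ₁²+σ₂²)/n)
  = (1.645 + 1.282) · √(12.5/1180)
  = 2.927 · √0.01059
  = 2.927 · 0.1029
  = 0.3013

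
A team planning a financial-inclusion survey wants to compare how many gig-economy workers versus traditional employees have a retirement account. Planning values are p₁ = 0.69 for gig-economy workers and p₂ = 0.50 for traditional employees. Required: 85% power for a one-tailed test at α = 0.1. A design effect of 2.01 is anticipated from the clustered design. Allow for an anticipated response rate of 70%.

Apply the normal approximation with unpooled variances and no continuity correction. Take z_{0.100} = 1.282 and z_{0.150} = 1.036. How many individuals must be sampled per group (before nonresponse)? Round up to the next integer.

n = 199 per group

n = (z_α + z_β)² · [p₁(1−p₁) + p₂(1−p₂)] / (p₁ − p₂)²
  = (1.282 + 1.036)² · (0.69·0.31 + 0.50·0.50) / (0.19)²
  = (2.318)² · (0.2139 + 0.2500) / 0.0361
  = 5.3731 · 0.4639 / 0.0361
  = 69.05
Design effect: 2.01 × 69.05 = 138.78.
Adjust for 70% response: 138.78 / 0.70 = 198.26.
Round up → n = 199 per group.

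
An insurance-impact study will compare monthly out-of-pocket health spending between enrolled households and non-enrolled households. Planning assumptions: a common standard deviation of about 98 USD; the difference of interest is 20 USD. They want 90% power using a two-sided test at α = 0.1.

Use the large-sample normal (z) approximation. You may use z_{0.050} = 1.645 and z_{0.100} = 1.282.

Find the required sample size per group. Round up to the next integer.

n = 412 per group

n = (z_{α/2} + z_β)² · (σ₁² + σ₂²) / δ²
  = (1.645 + 1.282)² · (2·98² = 19208) / 20²
  = 8.5673 · 19208 / 400
  = 411.40
Round up → n = 412 per group.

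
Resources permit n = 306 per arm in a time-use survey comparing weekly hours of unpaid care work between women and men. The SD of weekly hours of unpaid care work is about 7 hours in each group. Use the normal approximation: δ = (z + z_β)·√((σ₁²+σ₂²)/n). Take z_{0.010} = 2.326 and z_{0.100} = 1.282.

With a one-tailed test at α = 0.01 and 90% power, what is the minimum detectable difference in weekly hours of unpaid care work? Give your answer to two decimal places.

Minimum detectable difference ≈ 2.04 hours

δ = (z_α + z_β) · √((σ₁²+σ₂²)/n)
  = (2.326 + 1.282) · √(98/306)
  = 3.608 · √0.32026
  = 3.608 · 0.5659
  = 2.0418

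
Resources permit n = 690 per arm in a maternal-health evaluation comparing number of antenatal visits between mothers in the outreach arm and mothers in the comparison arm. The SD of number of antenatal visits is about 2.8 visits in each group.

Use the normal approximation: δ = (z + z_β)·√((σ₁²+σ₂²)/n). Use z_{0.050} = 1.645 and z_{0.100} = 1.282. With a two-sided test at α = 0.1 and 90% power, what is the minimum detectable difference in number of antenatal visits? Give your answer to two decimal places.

δ = (z_{α/2} + z_β) · √((σ₁²+σ₂²)/n)
  = (1.645 + 1.282) · √(15.68/690)
  = 2.927 · √0.02272
  = 2.927 · 0.1507
  = 0.4412

Minimum detectable difference ≈ 0.44 visits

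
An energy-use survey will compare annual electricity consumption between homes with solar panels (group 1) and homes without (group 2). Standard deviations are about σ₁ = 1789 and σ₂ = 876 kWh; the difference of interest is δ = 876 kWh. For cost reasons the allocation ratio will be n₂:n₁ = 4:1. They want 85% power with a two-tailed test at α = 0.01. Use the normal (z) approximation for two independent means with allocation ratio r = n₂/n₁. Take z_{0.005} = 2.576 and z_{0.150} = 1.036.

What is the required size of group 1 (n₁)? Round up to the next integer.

n₁ = 58

n₁ = (z_{α/2} + z_β)² · (σ₁² + σ₂²/r) / δ²
   = (2.576 + 1.036)² · (1789² + 876²/4) / 876²
   = 13.0465 · (3200521 + 191844) / 767376
   = 13.0465 · 3392365 / 767376
   = 57.68
Round up → n₁ = 58; n₂ = r·n₁ = 4 × 58 = 232.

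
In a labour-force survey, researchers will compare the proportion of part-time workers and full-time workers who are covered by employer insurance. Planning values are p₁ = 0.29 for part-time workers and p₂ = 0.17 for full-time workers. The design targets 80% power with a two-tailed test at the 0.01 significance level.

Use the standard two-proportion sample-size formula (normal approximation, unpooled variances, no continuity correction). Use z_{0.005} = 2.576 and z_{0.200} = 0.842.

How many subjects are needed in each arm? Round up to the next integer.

n = (z_{α/2} + z_β)² · [p₁(1−p₁) + p₂(1−p₂)] / (p₁ − p₂)²
  = (2.576 + 0.842)² · (0.29·0.71 + 0.17·0.83) / (0.12)²
  = (3.418)² · (0.2059 + 0.1411) / 0.0144
  = 11.6827 · 0.3470 / 0.0144
  = 281.52
Round up → n = 282 per group.

n = 282 per group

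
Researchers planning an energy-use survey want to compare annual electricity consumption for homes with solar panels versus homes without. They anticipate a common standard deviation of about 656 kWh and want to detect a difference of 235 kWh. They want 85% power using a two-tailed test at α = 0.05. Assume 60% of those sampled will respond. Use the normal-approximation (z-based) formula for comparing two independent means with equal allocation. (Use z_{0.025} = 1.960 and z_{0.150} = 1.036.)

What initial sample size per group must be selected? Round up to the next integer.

n = (z_{α/2} + z_β)² · (σ₁² + σ₂²) / δ²
  = (1.960 + 1.036)² · (2·656² = 860672) / 235²
  = 8.9760 · 860672 / 55225
  = 139.89
Adjust for 60% response: 139.89 / 0.60 = 233.15.
Round up → n = 234 per group.

n = 234 per group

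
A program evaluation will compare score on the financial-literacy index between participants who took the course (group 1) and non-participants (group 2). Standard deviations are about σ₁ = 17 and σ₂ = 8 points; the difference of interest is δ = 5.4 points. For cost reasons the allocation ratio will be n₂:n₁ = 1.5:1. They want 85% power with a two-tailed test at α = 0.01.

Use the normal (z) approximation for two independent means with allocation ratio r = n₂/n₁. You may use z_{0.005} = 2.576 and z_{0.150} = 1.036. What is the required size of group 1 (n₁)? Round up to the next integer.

n₁ = (z_{α/2} + z_β)² · (σ₁² + σ₂²/r) / δ²
   = (2.576 + 1.036)² · (17² + 8²/1.5) / 5.4²
   = 13.0465 · (289 + 42.6667) / 29.16
   = 13.0465 · 331.6667 / 29.16
   = 148.39
Round up → n₁ = 149; n₂ = r·n₁ = 1.5 × 149 = 224.

n₁ = 149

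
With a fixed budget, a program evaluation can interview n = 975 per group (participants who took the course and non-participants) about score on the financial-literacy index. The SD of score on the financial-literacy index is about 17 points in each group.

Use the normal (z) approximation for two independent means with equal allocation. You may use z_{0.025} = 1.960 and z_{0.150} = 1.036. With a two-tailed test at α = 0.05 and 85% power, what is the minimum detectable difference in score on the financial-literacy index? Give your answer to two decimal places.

δ = (z_{α/2} + z_β) · √((σ₁²+σ₂²)/n)
  = (1.960 + 1.036) · √(578/975)
  = 2.996 · √0.59282
  = 2.996 · 0.7699
  = 2.3068

Minimum detectable difference ≈ 2.31 points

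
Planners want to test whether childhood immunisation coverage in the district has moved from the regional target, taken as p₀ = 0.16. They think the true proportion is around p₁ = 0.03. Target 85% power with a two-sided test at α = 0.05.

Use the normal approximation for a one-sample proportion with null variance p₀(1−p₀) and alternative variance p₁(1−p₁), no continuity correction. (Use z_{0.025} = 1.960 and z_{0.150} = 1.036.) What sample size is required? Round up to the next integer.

n = [z_{α/2}·√(p₀q₀) + z_β·√(p₁q₁)]² / (p₁ − p₀)²
  = [1.960·√(0.16·0.84) + 1.036·√(0.03·0.97)]² / (-0.13)²
  = [1.960·0.3666 + 1.036·0.1706]² / 0.0169
  = [0.8953]² / 0.0169
  = 47.43
Round up → n = 48.

n = 48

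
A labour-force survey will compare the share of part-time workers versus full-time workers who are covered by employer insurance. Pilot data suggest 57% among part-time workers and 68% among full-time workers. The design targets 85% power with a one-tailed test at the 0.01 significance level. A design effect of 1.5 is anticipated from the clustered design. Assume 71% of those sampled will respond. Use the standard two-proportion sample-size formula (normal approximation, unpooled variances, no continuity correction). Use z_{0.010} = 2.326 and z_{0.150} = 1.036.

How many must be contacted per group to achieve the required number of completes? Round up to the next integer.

n = 914 per group

n = (z_α + z_β)² · [p₁(1−p₁) + p₂(1−p₂)] / (p₁ − p₂)²
  = (2.326 + 1.036)² · (0.57·0.43 + 0.68·0.32) / (-0.11)²
  = (3.362)² · (0.2451 + 0.2176) / 0.0121
  = 11.3030 · 0.4627 / 0.0121
  = 432.22
Design effect: 1.5 × 432.22 = 648.34.
Adjust for 71% response: 648.34 / 0.71 = 913.15.
Round up → n = 914 per group.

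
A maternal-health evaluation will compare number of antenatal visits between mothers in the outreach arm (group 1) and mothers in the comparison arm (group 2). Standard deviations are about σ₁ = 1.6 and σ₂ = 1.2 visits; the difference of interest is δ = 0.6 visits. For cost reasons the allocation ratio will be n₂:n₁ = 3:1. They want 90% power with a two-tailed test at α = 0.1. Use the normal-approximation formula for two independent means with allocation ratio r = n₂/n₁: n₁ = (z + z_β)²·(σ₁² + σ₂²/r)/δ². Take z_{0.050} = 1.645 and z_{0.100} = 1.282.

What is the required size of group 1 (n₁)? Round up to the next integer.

n₁ = (z_{α/2} + z_β)² · (σ₁² + σ₂²/r) / δ²
   = (1.645 + 1.282)² · (1.6² + 1.2²/3) / 0.6²
   = 8.5673 · (2.56 + 0.48) / 0.36
   = 8.5673 · 3.04 / 0.36
   = 72.35
Round up → n₁ = 73; n₂ = r·n₁ = 3 × 73 = 219.

n₁ = 73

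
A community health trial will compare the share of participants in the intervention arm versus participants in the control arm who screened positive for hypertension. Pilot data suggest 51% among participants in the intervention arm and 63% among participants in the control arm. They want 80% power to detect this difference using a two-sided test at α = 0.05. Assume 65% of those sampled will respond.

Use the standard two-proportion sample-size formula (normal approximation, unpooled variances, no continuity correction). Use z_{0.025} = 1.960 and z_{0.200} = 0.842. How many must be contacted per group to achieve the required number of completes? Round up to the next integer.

n = (z_{α/2} + z_β)² · [p₁(1−p₁) + p₂(1−p₂)] / (p₁ − p₂)²
  = (1.960 + 0.842)² · (0.51·0.49 + 0.63·0.37) / (-0.12)²
  = (2.802)² · (0.2499 + 0.2331) / 0.0144
  = 7.8512 · 0.4830 / 0.0144
  = 263.34
Adjust for 65% response: 263.34 / 0.65 = 405.14.
Round up → n = 406 per group.

n = 406 per group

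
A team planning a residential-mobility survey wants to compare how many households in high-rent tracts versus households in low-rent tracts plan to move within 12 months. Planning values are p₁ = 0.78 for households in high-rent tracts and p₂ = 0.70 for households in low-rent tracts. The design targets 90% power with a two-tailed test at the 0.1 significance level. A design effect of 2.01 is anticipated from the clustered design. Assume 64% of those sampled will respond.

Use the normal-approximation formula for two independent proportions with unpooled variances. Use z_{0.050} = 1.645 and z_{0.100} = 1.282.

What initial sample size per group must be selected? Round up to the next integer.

n = (z_{α/2} + z_β)² · [p₁(1−p₁) + p₂(1−p₂)] / (p₁ − p₂)²
  = (1.645 + 1.282)² · (0.78·0.22 + 0.70·0.30) / (0.08)²
  = (2.927)² · (0.1716 + 0.2100) / 0.0064
  = 8.5673 · 0.3816 / 0.0064
  = 510.83
Design effect: 2.01 × 510.83 = 1026.76.
Adjust for 64% response: 1026.76 / 0.64 = 1604.32.
Round up → n = 1605 per group.

n = 1605 per group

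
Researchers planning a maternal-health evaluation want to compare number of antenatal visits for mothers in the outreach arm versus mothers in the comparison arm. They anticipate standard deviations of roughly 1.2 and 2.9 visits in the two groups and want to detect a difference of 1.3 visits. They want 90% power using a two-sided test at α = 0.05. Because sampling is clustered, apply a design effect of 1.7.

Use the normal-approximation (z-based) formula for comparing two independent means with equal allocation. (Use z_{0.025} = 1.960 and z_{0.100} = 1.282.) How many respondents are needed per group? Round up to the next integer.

n = 105 per group

n = (z_{α/2} + z_β)² · (σ₁² + σ₂²) / δ²
  = (1.960 + 1.282)² · (1.2² + 2.9² = 9.85) / 1.3²
  = 10.5106 · 9.85 / 1.69
  = 61.26
Design effect: 1.7 × 61.26 = 104.14.
Round up → n = 105 per group.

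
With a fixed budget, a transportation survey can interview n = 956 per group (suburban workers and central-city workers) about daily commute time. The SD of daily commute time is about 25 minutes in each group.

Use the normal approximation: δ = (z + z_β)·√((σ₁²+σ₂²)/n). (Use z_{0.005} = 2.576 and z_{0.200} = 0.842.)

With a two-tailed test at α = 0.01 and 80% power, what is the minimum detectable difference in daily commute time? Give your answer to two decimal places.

Minimum detectable difference ≈ 3.91 minutes

δ = (z_{α/2} + z_β) · √((σ₁²+σ₂²)/n)
  = (2.576 + 0.842) · √(1250/956)
  = 3.418 · √1.3075
  = 3.418 · 1.1435
  = 3.9084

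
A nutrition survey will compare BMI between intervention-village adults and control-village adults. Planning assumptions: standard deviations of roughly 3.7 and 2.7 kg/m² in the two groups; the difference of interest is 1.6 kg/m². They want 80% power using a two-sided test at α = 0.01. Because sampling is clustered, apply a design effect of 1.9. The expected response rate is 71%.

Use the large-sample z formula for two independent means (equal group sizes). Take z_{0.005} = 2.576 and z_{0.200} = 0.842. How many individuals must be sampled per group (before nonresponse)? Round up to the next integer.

n = (z_{α/2} + z_β)² · (σ₁² + σ₂²) / δ²
  = (2.576 + 0.842)² · (3.7² + 2.7² = 20.98) / 1.6²
  = 11.6827 · 20.98 / 2.56
  = 95.74
Design effect: 1.9 × 95.74 = 181.91.
Adjust for 71% response: 181.91 / 0.71 = 256.22.
Round up → n = 257 per group.

n = 257 per group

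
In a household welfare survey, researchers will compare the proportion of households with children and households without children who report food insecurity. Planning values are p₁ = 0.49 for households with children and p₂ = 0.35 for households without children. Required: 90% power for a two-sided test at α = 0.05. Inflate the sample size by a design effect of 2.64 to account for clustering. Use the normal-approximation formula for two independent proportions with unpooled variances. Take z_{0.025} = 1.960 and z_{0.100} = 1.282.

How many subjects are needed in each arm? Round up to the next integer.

n = (z_{α/2} + z_β)² · [p₁(1−p₁) + p₂(1−p₂)] / (p₁ − p₂)²
  = (1.960 + 1.282)² · (0.49·0.51 + 0.35·0.65) / (0.14)²
  = (3.242)² · (0.2499 + 0.2275) / 0.0196
  = 10.5106 · 0.4774 / 0.0196
  = 256.01
Design effect: 2.64 × 256.01 = 675.86.
Round up → n = 676 per group.

n = 676 per group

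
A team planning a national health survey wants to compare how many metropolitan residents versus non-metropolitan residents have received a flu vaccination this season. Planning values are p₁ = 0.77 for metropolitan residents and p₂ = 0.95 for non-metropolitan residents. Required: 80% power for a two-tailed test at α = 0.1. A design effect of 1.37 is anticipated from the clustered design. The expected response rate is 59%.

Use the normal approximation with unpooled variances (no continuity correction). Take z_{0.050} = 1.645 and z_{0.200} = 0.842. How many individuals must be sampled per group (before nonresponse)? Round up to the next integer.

n = (z_{α/2} + z_β)² · [p₁(1−p₁) + p₂(1−p₂)] / (p₁ − p₂)²
  = (1.645 + 0.842)² · (0.77·0.23 + 0.95·0.05) / (-0.18)²
  = (2.487)² · (0.1771 + 0.0475) / 0.0324
  = 6.1852 · 0.2246 / 0.0324
  = 42.88
Design effect: 1.37 × 42.88 = 58.74.
Adjust for 59% response: 58.74 / 0.59 = 99.56.
Round up → n = 100 per group.

n = 100 per group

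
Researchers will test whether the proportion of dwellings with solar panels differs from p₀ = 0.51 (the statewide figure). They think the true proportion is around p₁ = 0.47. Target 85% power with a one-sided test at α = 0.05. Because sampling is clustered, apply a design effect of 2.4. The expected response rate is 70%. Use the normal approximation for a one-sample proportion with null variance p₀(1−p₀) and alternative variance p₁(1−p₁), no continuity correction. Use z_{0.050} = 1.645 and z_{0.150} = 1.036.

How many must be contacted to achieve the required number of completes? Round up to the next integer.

n = 3845

n = [z_α·√(p₀q₀) + z_β·√(p₁q₁)]² / (p₁ − p₀)²
  = [1.645·√(0.51·0.49) + 1.036·√(0.47·0.53)]² / (-0.04)²
  = [1.645·0.4999 + 1.036·0.4991]² / 0.0016
  = [1.3394]² / 0.0016
  = 1121.25
Design effect: 2.4 × 1121.25 = 2691.00.
Adjust for 70% response: 2691.00 / 0.70 = 3844.28.
Round up → n = 3845.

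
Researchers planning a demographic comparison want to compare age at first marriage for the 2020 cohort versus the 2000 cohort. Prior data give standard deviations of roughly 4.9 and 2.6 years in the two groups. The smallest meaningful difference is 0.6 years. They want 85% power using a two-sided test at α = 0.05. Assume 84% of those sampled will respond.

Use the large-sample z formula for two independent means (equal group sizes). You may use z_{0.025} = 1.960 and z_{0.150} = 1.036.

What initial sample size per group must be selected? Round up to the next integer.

n = 914 per group

n = (z_{α/2} + z_β)² · (σ₁² + σ₂²) / δ²
  = (1.960 + 1.036)² · (4.9² + 2.6² = 30.77) / 0.6²
  = 8.9760 · 30.77 / 0.36
  = 767.20
Adjust for 84% response: 767.20 / 0.84 = 913.33.
Round up → n = 914 per group.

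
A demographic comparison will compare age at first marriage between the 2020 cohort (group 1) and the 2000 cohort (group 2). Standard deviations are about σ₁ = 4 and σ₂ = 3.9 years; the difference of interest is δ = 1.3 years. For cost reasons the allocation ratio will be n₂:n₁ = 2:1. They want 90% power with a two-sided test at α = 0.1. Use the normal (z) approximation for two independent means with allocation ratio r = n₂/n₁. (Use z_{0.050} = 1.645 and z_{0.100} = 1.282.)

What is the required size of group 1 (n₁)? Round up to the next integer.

n₁ = (z_{α/2} + z_β)² · (σ₁² + σ₂²/r) / δ²
   = (1.645 + 1.282)² · (4² + 3.9²/2) / 1.3²
   = 8.5673 · (16 + 7.605) / 1.69
   = 8.5673 · 23.605 / 1.69
   = 119.66
Round up → n₁ = 120; n₂ = r·n₁ = 2 × 120 = 240.

n₁ = 120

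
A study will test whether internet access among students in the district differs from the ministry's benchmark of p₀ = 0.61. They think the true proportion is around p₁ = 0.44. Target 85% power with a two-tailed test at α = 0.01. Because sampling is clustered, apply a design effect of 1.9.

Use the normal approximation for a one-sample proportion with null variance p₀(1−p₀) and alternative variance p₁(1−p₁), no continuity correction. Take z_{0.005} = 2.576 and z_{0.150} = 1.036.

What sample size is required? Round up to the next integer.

n = 207

n = [z_{α/2}·√(p₀q₀) + z_β·√(p₁q₁)]² / (p₁ − p₀)²
  = [2.576·√(0.61·0.39) + 1.036·√(0.44·0.56)]² / (-0.17)²
  = [2.576·0.4877 + 1.036·0.4964]² / 0.0289
  = [1.7707]² / 0.0289
  = 108.49
Design effect: 1.9 × 108.49 = 206.13.
Round up → n = 207.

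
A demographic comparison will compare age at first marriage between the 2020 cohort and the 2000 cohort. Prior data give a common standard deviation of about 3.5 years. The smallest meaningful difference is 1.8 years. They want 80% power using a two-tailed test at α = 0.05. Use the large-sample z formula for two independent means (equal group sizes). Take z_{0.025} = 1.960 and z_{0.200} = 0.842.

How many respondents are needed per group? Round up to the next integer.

n = 60 per group

n = (z_{α/2} + z_β)² · (σ₁² + σ₂²) / δ²
  = (1.960 + 0.842)² · (2·3.5² = 24.5) / 1.8²
  = 7.8512 · 24.5 / 3.24
  = 59.37
Round up → n = 60 per group.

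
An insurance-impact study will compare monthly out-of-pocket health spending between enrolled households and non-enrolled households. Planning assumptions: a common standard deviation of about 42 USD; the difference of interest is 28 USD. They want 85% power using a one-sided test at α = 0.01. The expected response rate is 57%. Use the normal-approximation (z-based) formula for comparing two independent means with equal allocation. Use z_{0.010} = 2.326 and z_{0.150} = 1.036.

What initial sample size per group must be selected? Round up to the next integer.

n = (z_α + z_β)² · (σ₁² + σ₂²) / δ²
  = (2.326 + 1.036)² · (2·42² = 3528) / 28²
  = 11.3030 · 3528 / 784
  = 50.86
Adjust for 57% response: 50.86 / 0.57 = 89.23.
Round up → n = 90 per group.

n = 90 per group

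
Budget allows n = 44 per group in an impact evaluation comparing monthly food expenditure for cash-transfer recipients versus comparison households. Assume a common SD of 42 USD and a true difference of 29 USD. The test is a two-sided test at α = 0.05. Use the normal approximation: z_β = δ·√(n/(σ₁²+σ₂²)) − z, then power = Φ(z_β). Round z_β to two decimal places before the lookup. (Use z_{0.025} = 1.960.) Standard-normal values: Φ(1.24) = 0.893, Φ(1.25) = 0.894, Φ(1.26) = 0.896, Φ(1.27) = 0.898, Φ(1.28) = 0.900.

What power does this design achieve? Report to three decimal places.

z_β = δ·√(n/(σ₁²+σ₂²)) − z_{α/2}
    = 29 · √(44/3528) − 1.960
    = 29 · 0.11168 − 1.960
    = 3.2386 − 1.960 = 1.2786 → 1.28
Power = Φ(1.28) = 0.900.

Power ≈ 0.900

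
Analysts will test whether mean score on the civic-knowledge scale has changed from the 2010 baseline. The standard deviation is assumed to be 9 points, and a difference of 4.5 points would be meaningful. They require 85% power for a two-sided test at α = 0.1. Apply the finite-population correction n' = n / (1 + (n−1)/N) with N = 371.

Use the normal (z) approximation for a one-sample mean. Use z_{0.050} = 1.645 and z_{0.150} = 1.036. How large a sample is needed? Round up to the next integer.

n = (z_{α/2} + z_β)² · σ² / δ²
  = (1.645 + 1.036)² · 9² / 4.5²
  = 7.1878 · 81 / 20.25
  = 28.75
Finite-population correction (N = 371): 28.75 / (1 + (28.75 − 1)/371) = 26.75.
Round up → n = 27.

n = 27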